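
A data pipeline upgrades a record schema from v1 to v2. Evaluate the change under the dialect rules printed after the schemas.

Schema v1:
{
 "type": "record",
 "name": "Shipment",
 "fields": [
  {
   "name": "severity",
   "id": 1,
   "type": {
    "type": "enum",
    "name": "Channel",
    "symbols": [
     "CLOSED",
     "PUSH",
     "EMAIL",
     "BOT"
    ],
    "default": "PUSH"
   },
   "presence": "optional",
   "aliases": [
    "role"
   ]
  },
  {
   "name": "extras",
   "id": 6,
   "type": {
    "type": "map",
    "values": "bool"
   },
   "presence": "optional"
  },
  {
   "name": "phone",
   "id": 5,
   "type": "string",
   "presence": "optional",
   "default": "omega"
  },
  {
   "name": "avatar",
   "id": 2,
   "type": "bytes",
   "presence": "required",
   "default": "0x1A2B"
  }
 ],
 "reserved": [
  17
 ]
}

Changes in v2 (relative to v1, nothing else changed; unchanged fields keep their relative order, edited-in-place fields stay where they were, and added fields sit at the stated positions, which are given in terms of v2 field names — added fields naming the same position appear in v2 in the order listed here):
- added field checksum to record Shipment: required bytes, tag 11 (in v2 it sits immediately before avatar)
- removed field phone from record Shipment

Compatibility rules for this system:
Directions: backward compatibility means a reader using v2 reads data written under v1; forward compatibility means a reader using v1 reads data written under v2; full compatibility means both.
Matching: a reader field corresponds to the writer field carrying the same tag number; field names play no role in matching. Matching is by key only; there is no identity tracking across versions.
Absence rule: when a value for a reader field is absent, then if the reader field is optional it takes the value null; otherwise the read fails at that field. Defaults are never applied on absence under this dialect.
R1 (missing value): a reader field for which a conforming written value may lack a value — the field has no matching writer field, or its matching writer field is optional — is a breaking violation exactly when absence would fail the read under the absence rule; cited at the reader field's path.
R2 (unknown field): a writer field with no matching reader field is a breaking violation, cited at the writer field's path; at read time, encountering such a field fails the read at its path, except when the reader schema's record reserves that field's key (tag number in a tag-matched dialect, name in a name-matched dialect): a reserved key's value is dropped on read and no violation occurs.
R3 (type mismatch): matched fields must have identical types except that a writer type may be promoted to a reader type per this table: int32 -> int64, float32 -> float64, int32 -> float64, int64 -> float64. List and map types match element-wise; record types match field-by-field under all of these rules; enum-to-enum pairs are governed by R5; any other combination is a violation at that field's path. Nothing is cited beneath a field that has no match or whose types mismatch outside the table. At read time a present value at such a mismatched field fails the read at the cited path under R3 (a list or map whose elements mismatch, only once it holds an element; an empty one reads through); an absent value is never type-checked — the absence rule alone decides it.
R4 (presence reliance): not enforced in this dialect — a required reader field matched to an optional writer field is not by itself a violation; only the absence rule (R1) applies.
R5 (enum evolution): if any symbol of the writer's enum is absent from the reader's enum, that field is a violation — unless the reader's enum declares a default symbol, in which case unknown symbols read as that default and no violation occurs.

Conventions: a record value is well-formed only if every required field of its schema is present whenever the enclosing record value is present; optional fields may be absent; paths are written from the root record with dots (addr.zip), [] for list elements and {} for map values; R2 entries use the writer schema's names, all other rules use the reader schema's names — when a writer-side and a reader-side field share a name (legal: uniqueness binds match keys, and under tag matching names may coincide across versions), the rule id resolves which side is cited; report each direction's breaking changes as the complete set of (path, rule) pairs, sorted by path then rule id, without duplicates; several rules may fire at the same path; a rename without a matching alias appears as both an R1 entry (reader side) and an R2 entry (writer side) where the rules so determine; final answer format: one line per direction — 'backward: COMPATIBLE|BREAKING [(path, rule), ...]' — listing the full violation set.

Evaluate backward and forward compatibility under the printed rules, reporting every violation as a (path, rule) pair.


backward: BREAKING [(checksum, R1), (phone, R2)]; forward: BREAKING [(checksum, R2)]

each type pair in Shipment: writer, then reader
backward on Shipment — v2 reading data written by v1:
  severity <- severity (Channel -> Channel, writer optional)
  extras <- extras (map<string, bool> -> map<string, bool>, writer optional)
  checksum: no writer match
  avatar <- avatar (bytes -> bytes, writer required)
  phone (writer side), unknown to reader
  R1 fires at checksum
  R2 fires at phone
  => backward: BREAKING (2)
forward on Shipment — v1 reading data written by v2:
  severity <- severity (Channel -> Channel, writer optional)
  extras <- extras (map<string, bool> -> map<string, bool>, writer optional)
  phone: no writer match
  avatar <- avatar (bytes -> bytes, writer required)
  checksum (writer side), unknown to reader
  R2 fires at checksum
  => forward: BREAKING (1)


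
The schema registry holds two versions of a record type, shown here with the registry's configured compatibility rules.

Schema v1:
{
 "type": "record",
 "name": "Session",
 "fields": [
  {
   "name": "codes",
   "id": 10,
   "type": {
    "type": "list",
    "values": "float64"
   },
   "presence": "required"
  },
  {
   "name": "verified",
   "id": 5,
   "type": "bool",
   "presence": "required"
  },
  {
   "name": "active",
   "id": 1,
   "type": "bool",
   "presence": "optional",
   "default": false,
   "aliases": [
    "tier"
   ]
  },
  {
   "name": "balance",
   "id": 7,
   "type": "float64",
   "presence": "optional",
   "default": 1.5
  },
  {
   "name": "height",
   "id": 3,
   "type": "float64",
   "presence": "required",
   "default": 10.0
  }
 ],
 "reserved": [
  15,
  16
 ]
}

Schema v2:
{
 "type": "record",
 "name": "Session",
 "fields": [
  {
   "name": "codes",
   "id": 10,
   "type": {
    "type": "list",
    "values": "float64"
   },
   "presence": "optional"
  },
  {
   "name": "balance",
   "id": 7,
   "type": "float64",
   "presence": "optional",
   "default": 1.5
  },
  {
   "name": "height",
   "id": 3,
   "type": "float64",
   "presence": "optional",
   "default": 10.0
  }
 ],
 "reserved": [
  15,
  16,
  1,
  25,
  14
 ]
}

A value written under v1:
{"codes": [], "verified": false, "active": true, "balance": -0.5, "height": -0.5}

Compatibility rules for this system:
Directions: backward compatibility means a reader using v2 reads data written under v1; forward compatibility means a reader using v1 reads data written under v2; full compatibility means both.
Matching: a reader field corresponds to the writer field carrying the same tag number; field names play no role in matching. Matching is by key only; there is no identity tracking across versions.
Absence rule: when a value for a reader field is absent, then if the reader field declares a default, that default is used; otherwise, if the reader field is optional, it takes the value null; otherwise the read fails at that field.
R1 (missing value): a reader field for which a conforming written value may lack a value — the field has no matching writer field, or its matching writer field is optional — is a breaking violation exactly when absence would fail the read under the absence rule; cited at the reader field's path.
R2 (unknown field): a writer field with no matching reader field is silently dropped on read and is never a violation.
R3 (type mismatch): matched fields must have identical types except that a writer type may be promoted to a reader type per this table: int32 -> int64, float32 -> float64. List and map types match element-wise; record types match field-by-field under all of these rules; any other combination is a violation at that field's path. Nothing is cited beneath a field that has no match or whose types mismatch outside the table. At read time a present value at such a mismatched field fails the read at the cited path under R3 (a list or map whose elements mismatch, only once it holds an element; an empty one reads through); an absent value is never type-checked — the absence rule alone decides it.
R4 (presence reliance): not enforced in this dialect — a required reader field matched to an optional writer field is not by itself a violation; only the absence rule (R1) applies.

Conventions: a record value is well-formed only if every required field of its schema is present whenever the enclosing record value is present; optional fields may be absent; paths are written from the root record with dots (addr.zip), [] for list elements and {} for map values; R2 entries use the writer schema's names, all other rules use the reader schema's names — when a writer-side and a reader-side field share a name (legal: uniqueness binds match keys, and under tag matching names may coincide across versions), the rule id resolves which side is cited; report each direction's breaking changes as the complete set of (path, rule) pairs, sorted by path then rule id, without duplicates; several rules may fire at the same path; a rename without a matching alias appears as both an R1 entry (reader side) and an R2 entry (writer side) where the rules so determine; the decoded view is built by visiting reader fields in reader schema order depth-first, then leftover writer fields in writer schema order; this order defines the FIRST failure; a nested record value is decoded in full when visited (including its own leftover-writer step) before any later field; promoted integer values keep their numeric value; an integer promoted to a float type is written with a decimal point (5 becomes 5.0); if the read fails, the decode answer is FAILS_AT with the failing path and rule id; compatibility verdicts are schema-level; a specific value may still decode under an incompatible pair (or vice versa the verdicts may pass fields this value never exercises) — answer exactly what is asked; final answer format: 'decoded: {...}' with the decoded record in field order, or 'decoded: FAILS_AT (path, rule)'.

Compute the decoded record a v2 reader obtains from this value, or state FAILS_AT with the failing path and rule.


each type pair in Session: writer, then reader
migrating the Session value to v2:
  codes := []
  balance := -0.5
  height := -0.5
  writer verified: no reader field; dropped
  writer active: no reader field; dropped
  => decoded: {"codes": [], "balance": -0.5, "height": -0.5}
diffs on Session not affecting the asked answer:
  field height in record Session: required changed to optional -> no rule fires on it and the decoded Session view is identical with or without it
  field codes in record Session: required changed to optional -> a verdict-level change on Session — the shown value reads the same

decoded: {"codes": [], "balance": -0.5, "height": -0.5}


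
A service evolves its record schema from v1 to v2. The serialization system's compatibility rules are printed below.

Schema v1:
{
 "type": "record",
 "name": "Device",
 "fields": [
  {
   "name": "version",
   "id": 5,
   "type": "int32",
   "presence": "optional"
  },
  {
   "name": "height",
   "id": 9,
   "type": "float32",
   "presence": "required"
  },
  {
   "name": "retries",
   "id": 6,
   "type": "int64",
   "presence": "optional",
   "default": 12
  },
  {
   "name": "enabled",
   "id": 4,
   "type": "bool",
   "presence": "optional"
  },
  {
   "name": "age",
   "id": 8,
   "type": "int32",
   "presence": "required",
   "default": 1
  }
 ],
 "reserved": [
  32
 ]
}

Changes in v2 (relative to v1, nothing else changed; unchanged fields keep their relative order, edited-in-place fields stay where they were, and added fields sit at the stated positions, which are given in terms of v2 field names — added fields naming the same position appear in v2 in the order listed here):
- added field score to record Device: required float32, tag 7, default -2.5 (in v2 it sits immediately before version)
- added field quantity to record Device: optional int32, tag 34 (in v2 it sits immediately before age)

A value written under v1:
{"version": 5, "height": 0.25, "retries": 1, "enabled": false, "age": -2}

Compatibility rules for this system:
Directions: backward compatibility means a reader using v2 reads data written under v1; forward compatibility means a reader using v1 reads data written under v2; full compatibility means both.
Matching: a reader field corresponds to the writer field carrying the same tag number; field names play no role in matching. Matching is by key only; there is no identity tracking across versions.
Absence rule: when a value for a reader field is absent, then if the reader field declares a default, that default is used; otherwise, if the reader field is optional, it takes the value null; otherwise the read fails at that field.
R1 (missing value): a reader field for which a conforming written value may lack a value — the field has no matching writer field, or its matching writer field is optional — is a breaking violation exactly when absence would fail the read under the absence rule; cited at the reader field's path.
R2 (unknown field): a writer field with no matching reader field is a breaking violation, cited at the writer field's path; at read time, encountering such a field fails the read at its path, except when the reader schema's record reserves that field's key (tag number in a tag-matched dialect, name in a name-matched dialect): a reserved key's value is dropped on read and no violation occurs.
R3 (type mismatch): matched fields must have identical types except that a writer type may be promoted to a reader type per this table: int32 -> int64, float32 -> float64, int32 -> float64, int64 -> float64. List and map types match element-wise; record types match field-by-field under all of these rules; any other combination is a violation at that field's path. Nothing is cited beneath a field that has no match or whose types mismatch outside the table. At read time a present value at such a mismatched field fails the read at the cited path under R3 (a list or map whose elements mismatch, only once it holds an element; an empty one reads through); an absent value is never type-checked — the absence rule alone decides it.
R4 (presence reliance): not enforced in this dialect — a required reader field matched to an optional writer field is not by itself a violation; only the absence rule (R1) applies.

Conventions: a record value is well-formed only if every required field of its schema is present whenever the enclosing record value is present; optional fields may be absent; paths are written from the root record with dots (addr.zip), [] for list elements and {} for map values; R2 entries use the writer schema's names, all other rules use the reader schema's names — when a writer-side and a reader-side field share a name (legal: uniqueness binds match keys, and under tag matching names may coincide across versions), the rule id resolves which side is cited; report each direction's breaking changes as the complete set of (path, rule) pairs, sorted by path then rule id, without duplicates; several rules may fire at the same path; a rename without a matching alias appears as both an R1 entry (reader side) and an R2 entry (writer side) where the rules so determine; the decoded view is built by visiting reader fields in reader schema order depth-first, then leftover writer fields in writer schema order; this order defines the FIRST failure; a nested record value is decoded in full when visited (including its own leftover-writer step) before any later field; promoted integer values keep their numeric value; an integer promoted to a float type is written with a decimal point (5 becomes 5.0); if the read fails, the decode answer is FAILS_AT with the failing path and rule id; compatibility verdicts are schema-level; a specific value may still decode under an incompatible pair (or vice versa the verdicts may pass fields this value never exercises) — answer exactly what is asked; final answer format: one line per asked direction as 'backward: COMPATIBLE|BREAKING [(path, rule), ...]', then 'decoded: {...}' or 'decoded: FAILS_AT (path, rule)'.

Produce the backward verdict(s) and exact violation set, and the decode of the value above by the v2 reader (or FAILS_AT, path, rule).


backward: COMPATIBLE []; decoded: {"score": -2.5, "version": 5, "height": 0.25, "retries": 1, "enabled": false, "quantity": null, "age": -2}

arrows below run writer -> reader for Device
checking backward for Device: reader v2 against writer v1:
  score: no writer match
  writer optional, int32 -> int32: reader version maps from writer version
  writer required, float32 -> float32: reader height maps from writer height
  writer optional, int64 -> int64: reader retries maps from writer retries
  writer optional, bool -> bool: reader enabled maps from writer enabled
  quantity: no writer match
  writer required, int32 -> int32: reader age maps from writer age
  nothing fires on Device: backward is COMPATIBLE
migrating the Device value to v2:
  score := -2.5 (no value, default fills)
  version := 5
  height := 0.25
  retries := 1
  enabled := false
  quantity := null (not supplied -> null)
  age := -2
  => decoded: {"score": -2.5, "version": 5, "height": 0.25, "retries": 1, "enabled": false, "quantity": null, "age": -2}


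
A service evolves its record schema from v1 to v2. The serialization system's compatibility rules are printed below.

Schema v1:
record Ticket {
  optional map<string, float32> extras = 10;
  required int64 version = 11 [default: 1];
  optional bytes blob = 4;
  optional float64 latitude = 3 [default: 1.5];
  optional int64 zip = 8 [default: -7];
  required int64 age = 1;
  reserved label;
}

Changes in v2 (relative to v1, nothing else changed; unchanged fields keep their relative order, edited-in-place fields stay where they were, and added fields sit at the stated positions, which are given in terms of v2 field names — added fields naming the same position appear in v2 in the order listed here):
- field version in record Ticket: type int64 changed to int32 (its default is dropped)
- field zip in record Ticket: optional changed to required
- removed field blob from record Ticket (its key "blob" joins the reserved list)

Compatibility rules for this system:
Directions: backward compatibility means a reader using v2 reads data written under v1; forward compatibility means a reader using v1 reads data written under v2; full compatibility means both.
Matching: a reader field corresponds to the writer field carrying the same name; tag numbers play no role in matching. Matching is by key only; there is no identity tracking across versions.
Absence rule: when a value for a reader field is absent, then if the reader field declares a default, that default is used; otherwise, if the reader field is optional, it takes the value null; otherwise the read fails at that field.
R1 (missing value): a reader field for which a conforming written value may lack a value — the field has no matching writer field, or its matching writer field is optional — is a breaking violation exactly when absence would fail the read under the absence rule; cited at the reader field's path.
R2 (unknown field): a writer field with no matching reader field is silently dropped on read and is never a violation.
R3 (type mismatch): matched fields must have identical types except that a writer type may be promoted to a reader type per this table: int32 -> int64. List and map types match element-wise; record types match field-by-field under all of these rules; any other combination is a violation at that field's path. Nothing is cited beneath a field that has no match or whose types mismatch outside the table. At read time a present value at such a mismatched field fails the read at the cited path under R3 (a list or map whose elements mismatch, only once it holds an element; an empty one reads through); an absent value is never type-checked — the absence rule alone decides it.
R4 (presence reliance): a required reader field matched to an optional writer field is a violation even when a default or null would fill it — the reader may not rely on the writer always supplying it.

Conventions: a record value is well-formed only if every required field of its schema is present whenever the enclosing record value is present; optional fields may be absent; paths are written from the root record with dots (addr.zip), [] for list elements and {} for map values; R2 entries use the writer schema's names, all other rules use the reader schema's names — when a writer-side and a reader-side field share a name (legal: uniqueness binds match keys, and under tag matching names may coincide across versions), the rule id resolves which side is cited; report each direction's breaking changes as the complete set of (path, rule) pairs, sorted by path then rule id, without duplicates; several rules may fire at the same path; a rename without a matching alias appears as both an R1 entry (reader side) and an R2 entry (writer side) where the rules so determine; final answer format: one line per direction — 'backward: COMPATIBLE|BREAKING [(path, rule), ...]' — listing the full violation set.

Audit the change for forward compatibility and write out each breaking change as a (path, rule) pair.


each type pair in Ticket: writer, then reader
forward analysis of Ticket with v1 as reader and v2 as writer:
  extras: paired with writer extras (map<string, float32> -> map<string, float32>; writer optional)
  version: paired with writer version (int32 -> int64; writer required)
  blob: no writer match
  latitude: paired with writer latitude (float64 -> float64; writer optional)
  zip: paired with writer zip (int64 -> int64; writer required)
  age: paired with writer age (int64 -> int64; writer required)
  => forward verdict for Ticket: COMPATIBLE, no violations
the other Ticket changes do not affect what is asked:
  field version in record Ticket: type int64 changed to int32 (its default is dropped) -> its effect on Ticket is confined to the backward direction, not asked
  field zip in record Ticket: optional changed to required -> its effect on Ticket is confined to the backward direction, not asked
  removed field blob from record Ticket (its key "blob" joins the reserved list) -> fires no rule on Ticket, leaving the asked answer as it is

forward: COMPATIBLE []


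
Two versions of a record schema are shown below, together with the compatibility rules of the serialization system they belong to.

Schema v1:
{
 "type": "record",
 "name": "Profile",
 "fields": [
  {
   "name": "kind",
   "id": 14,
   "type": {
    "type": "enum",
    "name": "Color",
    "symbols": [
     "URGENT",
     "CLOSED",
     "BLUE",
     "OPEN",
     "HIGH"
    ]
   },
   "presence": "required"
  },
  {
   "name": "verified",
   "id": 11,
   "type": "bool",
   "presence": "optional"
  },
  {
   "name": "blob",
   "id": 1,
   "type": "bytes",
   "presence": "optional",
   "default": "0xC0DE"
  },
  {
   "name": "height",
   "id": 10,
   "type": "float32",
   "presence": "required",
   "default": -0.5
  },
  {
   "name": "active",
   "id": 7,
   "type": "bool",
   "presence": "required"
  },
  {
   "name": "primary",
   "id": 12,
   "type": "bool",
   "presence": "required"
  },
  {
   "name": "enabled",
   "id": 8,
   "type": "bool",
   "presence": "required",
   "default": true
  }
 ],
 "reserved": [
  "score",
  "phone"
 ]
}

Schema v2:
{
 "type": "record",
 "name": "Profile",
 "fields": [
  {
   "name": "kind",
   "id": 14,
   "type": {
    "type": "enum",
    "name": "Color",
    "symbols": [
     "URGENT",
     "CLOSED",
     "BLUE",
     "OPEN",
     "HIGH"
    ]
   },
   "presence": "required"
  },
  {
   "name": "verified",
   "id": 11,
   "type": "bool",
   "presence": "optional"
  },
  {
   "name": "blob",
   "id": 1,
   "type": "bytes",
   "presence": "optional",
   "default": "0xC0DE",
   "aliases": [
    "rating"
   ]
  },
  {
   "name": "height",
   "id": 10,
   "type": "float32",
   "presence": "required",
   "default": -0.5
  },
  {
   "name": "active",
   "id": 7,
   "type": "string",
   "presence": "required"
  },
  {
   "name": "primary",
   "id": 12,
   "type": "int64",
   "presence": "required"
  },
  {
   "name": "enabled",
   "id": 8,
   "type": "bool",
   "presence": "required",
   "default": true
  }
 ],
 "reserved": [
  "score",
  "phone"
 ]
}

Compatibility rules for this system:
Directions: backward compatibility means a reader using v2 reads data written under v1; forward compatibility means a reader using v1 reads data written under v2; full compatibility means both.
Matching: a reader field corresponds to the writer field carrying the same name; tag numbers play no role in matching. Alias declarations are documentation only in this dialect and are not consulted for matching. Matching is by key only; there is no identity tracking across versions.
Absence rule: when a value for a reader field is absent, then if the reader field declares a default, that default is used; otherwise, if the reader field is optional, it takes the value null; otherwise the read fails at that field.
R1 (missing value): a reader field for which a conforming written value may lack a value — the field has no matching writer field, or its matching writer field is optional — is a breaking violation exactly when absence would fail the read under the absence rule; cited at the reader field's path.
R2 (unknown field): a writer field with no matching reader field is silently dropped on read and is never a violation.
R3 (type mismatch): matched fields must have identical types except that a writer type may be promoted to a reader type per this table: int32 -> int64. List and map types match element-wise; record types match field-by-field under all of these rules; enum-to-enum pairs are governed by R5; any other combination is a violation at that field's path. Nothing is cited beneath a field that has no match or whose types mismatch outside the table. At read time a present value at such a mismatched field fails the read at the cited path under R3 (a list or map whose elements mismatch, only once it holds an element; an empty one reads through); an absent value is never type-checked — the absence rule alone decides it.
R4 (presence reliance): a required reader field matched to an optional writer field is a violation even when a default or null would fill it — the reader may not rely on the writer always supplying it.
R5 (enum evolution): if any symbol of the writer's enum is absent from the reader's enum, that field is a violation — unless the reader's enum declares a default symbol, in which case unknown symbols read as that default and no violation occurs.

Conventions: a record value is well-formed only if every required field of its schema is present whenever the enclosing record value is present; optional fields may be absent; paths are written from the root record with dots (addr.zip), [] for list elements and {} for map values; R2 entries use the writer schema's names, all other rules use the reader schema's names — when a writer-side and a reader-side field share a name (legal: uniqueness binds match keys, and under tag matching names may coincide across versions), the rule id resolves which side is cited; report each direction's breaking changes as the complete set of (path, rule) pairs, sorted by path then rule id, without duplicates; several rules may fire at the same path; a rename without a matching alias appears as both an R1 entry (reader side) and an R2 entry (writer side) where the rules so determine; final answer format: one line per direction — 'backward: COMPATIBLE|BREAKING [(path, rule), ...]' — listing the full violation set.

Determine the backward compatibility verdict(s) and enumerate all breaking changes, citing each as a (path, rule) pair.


backward: BREAKING [(active, R3), (primary, R3)]

the writer's type comes first in each Profile pair
backward on Profile — v2 reading data written by v1:
  kind <- kind (Color -> Color, writer required)
  verified <- verified (bool -> bool, writer optional)
  blob <- blob (bytes -> bytes, writer optional)
  height <- height (float32 -> float32, writer required)
  active <- active (bool -> string, writer required)
  primary <- primary (bool -> int64, writer required)
  enabled <- enabled (bool -> bool, writer required)
  violation R3 at active
  violation R3 at primary
  => backward: BREAKING (2)


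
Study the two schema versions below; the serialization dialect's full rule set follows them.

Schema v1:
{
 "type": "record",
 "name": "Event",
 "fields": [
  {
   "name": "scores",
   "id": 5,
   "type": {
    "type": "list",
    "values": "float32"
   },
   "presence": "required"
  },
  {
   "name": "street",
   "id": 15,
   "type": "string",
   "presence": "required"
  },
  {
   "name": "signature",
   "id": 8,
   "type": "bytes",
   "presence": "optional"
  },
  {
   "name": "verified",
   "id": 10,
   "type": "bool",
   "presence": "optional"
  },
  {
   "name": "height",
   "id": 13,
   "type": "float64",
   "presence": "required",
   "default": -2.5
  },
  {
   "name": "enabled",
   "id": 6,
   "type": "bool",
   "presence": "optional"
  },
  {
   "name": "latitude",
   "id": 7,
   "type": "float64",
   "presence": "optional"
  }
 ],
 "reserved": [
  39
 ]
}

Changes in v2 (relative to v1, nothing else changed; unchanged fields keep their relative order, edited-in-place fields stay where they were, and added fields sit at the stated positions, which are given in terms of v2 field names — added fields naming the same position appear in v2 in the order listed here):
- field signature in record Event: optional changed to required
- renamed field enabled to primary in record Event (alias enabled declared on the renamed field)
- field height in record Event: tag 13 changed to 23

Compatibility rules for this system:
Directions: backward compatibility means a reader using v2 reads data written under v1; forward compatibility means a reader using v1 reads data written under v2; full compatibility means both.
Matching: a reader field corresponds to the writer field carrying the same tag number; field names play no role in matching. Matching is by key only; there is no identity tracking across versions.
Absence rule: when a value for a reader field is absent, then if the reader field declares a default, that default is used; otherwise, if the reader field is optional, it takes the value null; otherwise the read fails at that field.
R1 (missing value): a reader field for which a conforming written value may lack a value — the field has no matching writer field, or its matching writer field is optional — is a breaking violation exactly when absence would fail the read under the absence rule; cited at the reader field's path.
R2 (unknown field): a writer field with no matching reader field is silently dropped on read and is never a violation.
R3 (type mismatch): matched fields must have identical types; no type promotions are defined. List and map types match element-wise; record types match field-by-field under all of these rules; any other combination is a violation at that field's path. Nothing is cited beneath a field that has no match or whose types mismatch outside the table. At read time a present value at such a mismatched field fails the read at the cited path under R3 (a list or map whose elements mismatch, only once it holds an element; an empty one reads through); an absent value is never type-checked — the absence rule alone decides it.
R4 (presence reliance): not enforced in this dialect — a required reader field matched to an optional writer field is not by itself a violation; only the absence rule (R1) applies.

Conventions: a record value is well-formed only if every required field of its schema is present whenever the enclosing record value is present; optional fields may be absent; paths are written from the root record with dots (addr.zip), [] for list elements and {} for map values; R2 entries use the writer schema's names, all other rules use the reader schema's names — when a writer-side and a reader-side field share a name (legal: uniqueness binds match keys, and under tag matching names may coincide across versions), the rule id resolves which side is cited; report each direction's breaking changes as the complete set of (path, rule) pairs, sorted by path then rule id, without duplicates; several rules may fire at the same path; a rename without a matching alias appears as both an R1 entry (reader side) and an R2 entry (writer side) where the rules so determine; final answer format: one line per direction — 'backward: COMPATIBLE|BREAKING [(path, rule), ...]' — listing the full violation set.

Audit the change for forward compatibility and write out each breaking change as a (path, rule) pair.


each type pair in Event: writer, then reader
forward on Event — v1 reading data written by v2:
  list<float32> -> list<float32>, writer required: scores aligns to scores
  string -> string, writer required: street aligns to street
  bytes -> bytes, writer required: signature aligns to signature
  bool -> bool, writer optional: verified aligns to verified
  no writer field matches reader height
  bool -> bool, writer optional: enabled aligns to primary
  float64 -> float64, writer optional: latitude aligns to latitude
  writer field height has no reader counterpart
  => no violations; forward on Event: COMPATIBLE
remaining Event differences; none change what is asked:
  field signature in record Event: optional changed to required -> matters only for Event's backward compatibility — outside the asked direction
  renamed field enabled to primary in record Event (alias enabled declared on the renamed field) -> triggers nothing under Event's printed rules — same verdict
  field height in record Event: tag 13 changed to 23 -> triggers nothing under Event's printed rules — same verdict

forward: COMPATIBLE []


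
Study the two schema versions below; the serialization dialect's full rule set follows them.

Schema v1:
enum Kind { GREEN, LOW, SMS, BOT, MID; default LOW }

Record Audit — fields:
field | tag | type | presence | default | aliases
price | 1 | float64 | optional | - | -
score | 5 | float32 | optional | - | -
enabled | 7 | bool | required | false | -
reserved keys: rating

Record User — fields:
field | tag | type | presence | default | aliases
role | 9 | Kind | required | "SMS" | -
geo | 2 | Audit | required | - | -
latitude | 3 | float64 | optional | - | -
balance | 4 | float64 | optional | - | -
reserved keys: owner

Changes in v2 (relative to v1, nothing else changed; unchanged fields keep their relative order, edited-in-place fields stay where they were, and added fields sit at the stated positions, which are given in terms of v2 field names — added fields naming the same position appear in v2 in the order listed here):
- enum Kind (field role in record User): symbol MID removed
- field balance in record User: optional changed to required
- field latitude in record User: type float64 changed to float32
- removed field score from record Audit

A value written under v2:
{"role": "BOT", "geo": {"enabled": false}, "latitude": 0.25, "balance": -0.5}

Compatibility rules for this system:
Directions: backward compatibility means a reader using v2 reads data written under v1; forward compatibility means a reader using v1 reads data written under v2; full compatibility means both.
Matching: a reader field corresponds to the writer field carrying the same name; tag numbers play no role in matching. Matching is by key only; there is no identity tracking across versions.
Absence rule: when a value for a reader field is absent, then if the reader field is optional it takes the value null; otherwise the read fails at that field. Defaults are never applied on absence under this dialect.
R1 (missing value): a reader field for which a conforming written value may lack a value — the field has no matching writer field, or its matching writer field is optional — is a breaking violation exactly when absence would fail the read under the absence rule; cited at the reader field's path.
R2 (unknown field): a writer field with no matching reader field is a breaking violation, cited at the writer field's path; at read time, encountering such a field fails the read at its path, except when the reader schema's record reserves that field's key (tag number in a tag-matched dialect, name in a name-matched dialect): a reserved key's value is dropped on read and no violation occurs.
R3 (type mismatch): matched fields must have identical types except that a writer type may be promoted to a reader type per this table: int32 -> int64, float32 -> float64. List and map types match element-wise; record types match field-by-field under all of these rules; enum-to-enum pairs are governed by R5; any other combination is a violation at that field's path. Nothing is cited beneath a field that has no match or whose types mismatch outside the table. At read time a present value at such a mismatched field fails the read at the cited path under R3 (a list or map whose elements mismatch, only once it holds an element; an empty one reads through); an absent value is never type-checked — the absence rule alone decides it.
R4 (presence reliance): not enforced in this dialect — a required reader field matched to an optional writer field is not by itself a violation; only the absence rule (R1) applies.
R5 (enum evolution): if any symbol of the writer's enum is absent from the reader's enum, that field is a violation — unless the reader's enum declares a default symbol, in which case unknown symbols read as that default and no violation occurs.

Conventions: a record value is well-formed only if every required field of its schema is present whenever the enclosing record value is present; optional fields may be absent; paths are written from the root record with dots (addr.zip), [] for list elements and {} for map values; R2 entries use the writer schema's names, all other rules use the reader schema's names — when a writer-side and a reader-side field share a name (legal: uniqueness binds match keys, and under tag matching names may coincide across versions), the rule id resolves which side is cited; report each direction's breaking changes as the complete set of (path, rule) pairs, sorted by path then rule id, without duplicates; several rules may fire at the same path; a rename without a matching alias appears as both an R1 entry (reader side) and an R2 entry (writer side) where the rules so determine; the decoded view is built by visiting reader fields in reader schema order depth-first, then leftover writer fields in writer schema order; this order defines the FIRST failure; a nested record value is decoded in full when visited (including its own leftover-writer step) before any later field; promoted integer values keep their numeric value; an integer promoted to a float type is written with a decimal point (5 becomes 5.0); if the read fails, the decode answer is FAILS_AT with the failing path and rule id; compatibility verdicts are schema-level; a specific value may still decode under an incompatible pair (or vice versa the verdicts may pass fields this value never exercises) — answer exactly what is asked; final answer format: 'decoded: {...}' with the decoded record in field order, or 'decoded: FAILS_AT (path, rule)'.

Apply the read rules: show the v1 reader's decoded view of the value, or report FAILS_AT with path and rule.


decoded: {"role": "BOT", "geo": {"price": null, "score": null, "enabled": false}, "latitude": 0.25, "balance": -0.5}

the writer's type comes first in each User pair
decode (reader v1):
  role := "BOT"
  geo.price := null (absent, optional -> null)
  geo.score := null (absent, optional -> null)
  geo.enabled := false
  latitude := 0.25 (float32 -> float64)
  balance := -0.5
  => decoded: {"role": "BOT", "geo": {"price": null, "score": null, "enabled": false}, "latitude": 0.25, "balance": -0.5}
ruling out the remaining User differences:
  enum Kind (field role in record User): symbol MID removed -> triggers nothing under the printed rules; the User answer is the same either way
  field balance in record User: optional changed to required -> shifts the User verdicts, not this decode
  field latitude in record User: type float64 changed to float32 -> shifts the User verdicts, not this decode
  removed field score from record Audit -> shifts the User verdicts, not this decode
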